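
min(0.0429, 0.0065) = 0.0065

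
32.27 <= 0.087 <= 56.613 False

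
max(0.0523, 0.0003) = 0.0523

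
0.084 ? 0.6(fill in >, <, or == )<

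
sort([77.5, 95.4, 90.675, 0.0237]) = [0.0237, 77.5, 90.675, 95.4]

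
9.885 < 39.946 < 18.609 False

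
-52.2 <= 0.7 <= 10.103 True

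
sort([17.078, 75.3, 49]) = [17.078, 49, 75.3]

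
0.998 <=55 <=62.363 True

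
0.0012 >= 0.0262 False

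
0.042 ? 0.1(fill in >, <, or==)<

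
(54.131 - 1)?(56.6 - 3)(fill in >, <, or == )<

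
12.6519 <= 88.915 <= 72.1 False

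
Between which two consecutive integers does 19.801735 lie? 19 and 20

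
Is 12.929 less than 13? Yes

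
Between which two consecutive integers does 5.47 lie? 5 and 6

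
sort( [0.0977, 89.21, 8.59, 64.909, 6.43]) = [0.0977, 6.43, 8.59, 64.909, 89.21]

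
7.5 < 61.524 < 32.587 False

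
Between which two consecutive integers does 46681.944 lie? 46681 and 46682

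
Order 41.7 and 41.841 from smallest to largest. 41.7, 41.841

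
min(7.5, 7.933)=7.5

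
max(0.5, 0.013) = 0.5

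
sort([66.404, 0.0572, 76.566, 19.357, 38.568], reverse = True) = [76.566, 66.404, 38.568, 19.357, 0.0572]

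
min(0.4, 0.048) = 0.048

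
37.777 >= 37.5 True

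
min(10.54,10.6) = 10.54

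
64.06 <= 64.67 True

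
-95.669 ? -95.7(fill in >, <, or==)>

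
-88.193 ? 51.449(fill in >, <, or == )<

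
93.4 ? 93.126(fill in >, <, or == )>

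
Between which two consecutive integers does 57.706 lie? 57 and 58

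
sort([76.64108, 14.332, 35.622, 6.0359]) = [6.0359, 14.332, 35.622, 76.64108]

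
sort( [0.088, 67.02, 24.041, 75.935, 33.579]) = [0.088, 24.041, 33.579, 67.02, 75.935]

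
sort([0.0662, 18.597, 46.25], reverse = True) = [46.25, 18.597, 0.0662]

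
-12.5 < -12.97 False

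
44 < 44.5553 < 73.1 True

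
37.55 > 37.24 True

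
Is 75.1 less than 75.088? No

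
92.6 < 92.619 True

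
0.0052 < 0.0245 True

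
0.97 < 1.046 True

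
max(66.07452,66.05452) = 66.07452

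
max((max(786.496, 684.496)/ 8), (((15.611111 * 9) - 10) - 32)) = 98.499999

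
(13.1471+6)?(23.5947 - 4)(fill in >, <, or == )<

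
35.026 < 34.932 False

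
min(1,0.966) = 0.966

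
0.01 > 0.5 False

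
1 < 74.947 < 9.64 False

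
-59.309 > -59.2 False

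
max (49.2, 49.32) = 49.32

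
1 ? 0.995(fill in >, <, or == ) >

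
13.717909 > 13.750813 False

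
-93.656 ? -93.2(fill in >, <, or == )<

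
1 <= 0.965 False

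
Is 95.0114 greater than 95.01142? No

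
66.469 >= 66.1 True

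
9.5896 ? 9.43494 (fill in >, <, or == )>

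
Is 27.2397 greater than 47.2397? No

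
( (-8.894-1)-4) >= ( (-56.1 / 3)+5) False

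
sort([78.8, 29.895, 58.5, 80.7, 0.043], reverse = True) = [80.7, 78.8, 58.5, 29.895, 0.043]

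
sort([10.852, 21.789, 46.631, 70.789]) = [10.852, 21.789, 46.631, 70.789]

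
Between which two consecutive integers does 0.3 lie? 0 and 1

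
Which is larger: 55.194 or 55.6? 55.6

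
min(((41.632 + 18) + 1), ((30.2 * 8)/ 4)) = 60.4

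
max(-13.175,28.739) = 28.739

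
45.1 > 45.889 False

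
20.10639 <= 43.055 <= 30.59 False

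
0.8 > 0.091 True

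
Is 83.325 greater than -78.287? Yes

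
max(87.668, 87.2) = 87.668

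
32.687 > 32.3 True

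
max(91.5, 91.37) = 91.5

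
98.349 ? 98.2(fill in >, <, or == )>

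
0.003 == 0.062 False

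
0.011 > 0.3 False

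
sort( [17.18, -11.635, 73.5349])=[-11.635, 17.18, 73.5349]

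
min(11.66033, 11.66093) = 11.66033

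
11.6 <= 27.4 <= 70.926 True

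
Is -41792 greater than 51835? No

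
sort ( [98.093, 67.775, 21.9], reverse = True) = [98.093, 67.775, 21.9]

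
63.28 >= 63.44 False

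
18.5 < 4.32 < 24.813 False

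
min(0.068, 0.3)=0.068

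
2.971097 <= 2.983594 True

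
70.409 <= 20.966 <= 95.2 False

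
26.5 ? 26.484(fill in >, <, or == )>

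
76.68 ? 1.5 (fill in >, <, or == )>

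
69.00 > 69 False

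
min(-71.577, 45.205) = -71.577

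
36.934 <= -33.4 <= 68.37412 False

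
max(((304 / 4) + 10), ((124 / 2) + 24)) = 86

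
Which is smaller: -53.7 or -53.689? -53.7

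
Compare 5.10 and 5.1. They are equal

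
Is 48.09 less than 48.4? Yes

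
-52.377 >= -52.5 True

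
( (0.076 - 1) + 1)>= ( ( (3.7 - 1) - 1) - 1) False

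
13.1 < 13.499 True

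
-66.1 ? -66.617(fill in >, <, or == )>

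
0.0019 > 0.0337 False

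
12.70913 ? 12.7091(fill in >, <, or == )>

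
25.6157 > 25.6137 True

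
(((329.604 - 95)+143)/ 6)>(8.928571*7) True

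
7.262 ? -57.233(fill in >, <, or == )>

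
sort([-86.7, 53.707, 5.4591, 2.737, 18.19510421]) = [-86.7, 2.737, 5.4591, 18.19510421, 53.707]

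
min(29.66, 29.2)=29.2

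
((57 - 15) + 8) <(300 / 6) False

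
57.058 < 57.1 True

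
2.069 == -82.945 False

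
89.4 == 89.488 False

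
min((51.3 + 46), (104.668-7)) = 97.3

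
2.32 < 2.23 False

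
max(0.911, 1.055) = 1.055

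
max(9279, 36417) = 36417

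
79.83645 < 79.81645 False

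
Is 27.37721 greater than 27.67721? No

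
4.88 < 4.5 False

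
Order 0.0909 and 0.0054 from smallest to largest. 0.0054, 0.0909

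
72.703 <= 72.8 True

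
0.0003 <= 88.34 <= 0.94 False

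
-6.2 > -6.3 True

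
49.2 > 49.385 False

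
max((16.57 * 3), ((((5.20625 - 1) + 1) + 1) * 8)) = 49.71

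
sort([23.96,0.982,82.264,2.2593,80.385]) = [0.982,2.2593,23.96,80.385,82.264]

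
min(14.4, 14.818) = 14.4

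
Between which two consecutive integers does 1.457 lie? 1 and 2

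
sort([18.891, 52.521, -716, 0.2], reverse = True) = [52.521, 18.891, 0.2, -716]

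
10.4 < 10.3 False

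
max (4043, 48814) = 48814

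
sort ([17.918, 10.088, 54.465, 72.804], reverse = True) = [72.804, 54.465, 17.918, 10.088]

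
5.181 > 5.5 False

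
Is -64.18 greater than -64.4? Yes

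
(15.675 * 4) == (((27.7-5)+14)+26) True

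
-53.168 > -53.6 True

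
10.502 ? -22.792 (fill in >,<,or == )>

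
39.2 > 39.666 False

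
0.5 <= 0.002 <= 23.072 False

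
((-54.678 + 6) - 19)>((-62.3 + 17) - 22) False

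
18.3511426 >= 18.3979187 False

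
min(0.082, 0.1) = 0.082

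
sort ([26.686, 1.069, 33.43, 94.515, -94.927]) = [-94.927, 1.069, 26.686, 33.43, 94.515]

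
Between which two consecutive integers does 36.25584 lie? 36 and 37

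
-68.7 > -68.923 True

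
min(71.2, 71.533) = 71.2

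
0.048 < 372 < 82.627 False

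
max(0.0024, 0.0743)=0.0743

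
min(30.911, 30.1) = 30.1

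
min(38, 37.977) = 37.977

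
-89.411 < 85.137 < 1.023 False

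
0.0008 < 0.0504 True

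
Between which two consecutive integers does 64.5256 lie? 64 and 65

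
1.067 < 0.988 False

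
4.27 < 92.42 True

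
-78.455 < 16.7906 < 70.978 True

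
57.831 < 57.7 False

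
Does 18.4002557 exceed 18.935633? No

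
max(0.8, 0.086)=0.8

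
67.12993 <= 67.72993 True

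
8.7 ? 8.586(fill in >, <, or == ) >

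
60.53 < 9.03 False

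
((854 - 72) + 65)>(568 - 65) True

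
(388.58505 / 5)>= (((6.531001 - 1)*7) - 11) True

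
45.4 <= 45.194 False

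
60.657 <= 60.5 False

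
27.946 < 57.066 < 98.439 True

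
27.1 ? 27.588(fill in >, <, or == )<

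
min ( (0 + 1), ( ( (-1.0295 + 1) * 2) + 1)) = 0.941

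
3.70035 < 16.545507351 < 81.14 True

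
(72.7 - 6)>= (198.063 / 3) True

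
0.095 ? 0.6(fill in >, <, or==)<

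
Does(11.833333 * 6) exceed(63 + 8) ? No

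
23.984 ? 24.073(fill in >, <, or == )<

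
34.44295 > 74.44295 False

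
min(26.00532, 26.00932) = 26.00532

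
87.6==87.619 False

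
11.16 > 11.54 False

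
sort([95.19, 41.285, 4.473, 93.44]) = [4.473, 41.285, 93.44, 95.19]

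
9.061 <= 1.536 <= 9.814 False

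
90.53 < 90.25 False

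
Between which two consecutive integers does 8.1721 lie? 8 and 9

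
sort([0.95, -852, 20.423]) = [-852, 0.95, 20.423]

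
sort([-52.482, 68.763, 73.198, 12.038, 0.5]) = [-52.482, 0.5, 12.038, 68.763, 73.198]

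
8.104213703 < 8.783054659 True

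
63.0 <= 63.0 True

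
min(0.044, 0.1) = 0.044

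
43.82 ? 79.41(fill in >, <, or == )<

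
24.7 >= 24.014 True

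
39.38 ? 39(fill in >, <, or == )>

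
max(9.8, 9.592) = 9.8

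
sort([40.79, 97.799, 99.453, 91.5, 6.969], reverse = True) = [99.453, 97.799, 91.5, 40.79, 6.969]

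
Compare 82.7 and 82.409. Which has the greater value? 82.7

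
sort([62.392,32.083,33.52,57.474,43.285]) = [32.083,33.52,43.285,57.474,62.392]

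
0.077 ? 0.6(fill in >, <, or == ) <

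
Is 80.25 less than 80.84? Yes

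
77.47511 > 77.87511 False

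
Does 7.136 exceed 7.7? No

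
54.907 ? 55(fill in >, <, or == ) <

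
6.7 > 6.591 True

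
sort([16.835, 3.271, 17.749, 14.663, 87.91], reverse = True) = [87.91, 17.749, 16.835, 14.663, 3.271]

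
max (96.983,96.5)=96.983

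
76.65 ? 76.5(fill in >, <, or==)>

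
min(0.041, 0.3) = 0.041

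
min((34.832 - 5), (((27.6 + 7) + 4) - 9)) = 29.6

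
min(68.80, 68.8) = 68.80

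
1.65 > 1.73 False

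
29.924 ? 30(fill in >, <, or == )<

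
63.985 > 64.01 False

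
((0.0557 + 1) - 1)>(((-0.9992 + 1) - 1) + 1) True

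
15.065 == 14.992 False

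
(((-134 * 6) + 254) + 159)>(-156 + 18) False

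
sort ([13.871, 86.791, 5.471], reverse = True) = [86.791, 13.871, 5.471]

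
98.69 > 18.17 True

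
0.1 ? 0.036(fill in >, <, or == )>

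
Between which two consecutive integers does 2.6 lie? 2 and 3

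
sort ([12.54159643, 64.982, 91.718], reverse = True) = [91.718, 64.982, 12.54159643]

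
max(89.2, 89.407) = 89.407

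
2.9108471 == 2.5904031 False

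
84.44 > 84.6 False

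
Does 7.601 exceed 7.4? Yes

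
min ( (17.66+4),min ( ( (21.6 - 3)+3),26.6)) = 21.6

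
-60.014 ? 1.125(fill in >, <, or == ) <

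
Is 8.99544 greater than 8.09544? Yes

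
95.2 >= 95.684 False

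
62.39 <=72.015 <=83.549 True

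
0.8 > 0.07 True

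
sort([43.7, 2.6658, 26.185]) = [2.6658, 26.185, 43.7]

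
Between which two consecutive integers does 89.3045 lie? 89 and 90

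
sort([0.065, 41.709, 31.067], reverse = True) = [41.709, 31.067, 0.065]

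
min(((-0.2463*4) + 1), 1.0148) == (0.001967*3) False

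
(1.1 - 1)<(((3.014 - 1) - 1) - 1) False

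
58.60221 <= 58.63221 True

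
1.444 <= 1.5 True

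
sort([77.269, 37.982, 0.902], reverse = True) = [77.269, 37.982, 0.902]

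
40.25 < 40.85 True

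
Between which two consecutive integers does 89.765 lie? 89 and 90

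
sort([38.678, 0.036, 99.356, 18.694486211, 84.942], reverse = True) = [99.356, 84.942, 38.678, 18.694486211, 0.036]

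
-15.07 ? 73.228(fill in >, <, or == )<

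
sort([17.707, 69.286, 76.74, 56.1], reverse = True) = [76.74, 69.286, 56.1, 17.707]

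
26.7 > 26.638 True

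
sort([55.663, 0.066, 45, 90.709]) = [0.066, 45, 55.663, 90.709]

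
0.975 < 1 True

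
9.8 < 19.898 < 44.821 True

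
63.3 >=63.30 True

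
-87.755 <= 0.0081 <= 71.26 True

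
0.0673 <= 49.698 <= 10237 True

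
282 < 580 True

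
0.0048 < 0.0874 True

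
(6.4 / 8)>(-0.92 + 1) True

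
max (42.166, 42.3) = 42.3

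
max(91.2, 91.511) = 91.511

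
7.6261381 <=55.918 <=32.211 False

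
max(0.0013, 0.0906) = 0.0906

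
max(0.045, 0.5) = 0.5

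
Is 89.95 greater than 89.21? Yes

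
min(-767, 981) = -767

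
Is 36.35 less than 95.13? Yes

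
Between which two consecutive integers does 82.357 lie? 82 and 83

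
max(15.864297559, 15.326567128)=15.864297559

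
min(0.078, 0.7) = 0.078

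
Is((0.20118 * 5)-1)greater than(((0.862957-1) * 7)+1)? No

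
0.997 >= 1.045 False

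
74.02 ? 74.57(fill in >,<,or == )<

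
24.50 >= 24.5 True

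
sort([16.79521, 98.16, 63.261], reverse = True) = [98.16, 63.261, 16.79521]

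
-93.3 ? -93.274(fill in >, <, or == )<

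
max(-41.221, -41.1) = -41.1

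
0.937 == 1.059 False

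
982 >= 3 True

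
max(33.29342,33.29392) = 33.29392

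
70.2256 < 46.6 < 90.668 False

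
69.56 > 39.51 True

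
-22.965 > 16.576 False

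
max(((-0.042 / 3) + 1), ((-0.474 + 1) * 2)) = 1.052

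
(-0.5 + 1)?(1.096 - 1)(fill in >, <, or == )>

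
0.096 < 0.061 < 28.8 False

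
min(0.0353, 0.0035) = 0.0035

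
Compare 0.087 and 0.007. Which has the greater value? 0.087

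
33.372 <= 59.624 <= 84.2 True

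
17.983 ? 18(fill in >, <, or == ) <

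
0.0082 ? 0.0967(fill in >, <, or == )<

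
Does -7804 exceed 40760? No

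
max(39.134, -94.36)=39.134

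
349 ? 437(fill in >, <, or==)<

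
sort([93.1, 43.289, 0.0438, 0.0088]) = [0.0088, 0.0438, 43.289, 93.1]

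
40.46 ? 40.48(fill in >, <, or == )<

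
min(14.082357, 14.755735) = 14.082357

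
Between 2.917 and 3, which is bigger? 3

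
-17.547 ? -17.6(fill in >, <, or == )>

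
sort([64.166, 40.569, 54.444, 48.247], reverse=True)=[64.166, 54.444, 48.247, 40.569]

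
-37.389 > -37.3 False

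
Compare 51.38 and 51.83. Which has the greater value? 51.83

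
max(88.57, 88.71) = 88.71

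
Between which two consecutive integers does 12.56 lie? 12 and 13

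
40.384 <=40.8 True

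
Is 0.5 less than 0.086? No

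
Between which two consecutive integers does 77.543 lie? 77 and 78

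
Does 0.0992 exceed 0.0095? Yes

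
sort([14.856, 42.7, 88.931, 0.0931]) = [0.0931, 14.856, 42.7, 88.931]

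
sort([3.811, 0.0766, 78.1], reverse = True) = [78.1, 3.811, 0.0766]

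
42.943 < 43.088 True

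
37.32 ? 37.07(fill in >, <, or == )>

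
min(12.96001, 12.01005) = 12.01005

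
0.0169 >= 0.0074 True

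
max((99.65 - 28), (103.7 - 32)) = 71.7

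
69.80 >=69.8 True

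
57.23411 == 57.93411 False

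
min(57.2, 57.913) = 57.2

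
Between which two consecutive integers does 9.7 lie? 9 and 10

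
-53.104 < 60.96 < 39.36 False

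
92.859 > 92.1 True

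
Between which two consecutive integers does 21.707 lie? 21 and 22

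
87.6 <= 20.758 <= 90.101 False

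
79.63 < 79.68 True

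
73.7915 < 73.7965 True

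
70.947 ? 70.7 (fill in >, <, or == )>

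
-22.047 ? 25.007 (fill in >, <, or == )<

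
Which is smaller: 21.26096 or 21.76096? 21.26096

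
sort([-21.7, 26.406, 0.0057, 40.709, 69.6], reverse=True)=[69.6, 40.709, 26.406, 0.0057, -21.7]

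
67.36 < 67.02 False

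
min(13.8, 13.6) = 13.6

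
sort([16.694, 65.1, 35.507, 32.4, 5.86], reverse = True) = [65.1, 35.507, 32.4, 16.694, 5.86]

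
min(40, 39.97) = 39.97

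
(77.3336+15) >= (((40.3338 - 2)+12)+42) False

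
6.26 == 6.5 False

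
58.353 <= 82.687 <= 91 True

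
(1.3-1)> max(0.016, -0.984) True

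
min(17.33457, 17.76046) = 17.33457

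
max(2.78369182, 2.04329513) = 2.78369182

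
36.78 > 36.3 True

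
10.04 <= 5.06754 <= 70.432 False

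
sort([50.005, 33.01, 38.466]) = [33.01, 38.466, 50.005]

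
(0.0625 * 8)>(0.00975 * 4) True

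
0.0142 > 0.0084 True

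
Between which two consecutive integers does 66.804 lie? 66 and 67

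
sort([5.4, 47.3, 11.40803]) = [5.4, 11.40803, 47.3]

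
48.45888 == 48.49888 False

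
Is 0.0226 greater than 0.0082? Yes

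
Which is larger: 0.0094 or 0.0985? 0.0985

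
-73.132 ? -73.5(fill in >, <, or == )>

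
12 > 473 False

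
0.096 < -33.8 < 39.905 False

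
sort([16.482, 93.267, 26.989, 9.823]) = [9.823, 16.482, 26.989, 93.267]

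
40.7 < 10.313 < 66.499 False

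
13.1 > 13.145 False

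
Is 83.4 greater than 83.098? Yes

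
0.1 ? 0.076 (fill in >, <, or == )>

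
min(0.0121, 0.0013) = 0.0013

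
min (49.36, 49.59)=49.36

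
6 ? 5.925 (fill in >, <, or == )>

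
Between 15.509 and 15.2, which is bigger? 15.509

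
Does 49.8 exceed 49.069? Yes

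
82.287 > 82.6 False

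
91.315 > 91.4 False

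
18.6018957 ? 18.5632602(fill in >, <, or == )>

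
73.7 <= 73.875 True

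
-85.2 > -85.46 True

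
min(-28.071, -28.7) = -28.7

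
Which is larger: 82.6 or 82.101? 82.6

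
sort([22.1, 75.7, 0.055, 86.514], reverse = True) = [86.514, 75.7, 22.1, 0.055]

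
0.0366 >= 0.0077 True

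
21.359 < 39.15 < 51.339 True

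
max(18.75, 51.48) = 51.48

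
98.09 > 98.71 False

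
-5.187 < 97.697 True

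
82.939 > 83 False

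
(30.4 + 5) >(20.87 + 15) False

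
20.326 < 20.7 True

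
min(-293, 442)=-293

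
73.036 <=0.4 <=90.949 False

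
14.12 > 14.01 True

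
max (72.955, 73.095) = 73.095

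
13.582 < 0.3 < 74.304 False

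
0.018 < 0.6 True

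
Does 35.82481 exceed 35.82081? Yes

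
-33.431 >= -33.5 True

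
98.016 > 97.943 True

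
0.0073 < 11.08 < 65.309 True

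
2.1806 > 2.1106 True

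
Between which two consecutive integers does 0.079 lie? 0 and 1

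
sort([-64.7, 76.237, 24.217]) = [-64.7, 24.217, 76.237]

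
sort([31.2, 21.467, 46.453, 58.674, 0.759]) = [0.759, 21.467, 31.2, 46.453, 58.674]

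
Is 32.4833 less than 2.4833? No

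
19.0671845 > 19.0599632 True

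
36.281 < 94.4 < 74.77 False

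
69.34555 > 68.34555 True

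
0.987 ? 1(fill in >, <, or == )<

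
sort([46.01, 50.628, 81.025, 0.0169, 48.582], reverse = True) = [81.025, 50.628, 48.582, 46.01, 0.0169]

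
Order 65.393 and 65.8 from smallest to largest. 65.393, 65.8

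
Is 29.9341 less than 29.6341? No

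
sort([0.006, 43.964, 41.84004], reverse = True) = [43.964, 41.84004, 0.006]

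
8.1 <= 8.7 True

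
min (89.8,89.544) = 89.544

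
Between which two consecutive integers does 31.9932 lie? 31 and 32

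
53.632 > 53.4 True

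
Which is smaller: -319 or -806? -806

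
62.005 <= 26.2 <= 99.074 False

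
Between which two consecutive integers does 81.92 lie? 81 and 82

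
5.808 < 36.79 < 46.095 True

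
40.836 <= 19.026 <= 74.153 False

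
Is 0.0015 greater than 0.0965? No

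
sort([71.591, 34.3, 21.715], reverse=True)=[71.591, 34.3, 21.715]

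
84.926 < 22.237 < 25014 False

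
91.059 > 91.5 False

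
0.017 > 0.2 False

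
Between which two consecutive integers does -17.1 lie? -18 and -17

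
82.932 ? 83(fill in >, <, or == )<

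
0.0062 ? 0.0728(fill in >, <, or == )<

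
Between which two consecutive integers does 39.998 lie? 39 and 40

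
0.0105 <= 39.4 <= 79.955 True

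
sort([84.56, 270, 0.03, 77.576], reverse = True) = [270, 84.56, 77.576, 0.03]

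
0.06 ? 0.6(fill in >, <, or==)<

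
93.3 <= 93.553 True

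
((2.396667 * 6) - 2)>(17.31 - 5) True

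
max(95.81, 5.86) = 95.81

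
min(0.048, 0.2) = 0.048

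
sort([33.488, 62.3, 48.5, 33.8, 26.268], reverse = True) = [62.3, 48.5, 33.8, 33.488, 26.268]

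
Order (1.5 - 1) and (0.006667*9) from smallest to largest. (0.006667*9), (1.5 - 1)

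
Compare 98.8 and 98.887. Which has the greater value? 98.887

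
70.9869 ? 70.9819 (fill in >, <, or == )>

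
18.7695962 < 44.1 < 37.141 False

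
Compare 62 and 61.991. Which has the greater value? 62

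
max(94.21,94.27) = 94.27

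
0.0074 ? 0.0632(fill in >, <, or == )<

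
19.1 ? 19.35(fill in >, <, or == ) <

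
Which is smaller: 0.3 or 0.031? 0.031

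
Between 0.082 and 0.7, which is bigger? 0.7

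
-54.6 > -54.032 False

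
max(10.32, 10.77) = 10.77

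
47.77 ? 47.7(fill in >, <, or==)>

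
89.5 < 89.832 True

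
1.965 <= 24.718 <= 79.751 True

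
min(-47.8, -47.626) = -47.8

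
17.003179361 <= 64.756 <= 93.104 True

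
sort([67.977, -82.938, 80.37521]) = [-82.938, 67.977, 80.37521]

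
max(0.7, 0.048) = 0.7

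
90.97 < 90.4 False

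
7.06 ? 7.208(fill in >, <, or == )<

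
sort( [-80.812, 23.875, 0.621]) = [-80.812, 0.621, 23.875]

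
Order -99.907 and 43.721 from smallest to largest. -99.907, 43.721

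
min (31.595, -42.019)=-42.019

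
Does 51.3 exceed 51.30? No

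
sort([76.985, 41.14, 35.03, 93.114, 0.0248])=[0.0248, 35.03, 41.14, 76.985, 93.114]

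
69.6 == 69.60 True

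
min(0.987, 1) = 0.987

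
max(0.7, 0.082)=0.7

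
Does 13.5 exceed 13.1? Yes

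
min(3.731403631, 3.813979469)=3.731403631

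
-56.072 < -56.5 False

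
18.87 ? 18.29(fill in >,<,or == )>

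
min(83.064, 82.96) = 82.96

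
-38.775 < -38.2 True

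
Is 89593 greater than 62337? Yes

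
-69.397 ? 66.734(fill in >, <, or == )<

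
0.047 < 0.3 True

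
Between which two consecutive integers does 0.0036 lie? 0 and 1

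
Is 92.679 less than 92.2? No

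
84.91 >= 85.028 False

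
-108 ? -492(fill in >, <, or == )>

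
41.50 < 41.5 False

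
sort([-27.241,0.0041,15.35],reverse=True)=[15.35,0.0041,-27.241]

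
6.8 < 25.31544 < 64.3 True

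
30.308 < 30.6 True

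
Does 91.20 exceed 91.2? No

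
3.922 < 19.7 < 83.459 True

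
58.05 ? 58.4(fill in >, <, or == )<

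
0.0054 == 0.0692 False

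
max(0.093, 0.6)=0.6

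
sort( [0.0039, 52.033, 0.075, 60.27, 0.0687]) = [0.0039, 0.0687, 0.075, 52.033, 60.27]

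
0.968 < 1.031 True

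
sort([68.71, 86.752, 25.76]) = [25.76, 68.71, 86.752]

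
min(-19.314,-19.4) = -19.4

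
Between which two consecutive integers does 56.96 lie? 56 and 57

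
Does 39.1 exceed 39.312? No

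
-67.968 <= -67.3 True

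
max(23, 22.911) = 23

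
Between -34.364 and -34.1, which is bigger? -34.1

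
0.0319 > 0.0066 True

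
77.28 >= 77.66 False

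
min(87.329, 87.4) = 87.329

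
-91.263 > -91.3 True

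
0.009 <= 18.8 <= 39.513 True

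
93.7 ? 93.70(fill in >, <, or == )==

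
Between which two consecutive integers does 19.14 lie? 19 and 20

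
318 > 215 True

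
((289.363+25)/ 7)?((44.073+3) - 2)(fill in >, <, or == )<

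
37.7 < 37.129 False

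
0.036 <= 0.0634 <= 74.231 True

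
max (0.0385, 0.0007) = 0.0385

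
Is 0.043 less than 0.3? Yes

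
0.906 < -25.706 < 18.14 False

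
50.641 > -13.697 True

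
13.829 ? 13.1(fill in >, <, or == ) >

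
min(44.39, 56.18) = 44.39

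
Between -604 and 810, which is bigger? 810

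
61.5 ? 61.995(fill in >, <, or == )<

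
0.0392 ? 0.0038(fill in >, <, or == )>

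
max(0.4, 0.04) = 0.4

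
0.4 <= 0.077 False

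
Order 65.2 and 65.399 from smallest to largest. 65.2,65.399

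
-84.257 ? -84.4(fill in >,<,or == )>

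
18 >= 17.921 True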